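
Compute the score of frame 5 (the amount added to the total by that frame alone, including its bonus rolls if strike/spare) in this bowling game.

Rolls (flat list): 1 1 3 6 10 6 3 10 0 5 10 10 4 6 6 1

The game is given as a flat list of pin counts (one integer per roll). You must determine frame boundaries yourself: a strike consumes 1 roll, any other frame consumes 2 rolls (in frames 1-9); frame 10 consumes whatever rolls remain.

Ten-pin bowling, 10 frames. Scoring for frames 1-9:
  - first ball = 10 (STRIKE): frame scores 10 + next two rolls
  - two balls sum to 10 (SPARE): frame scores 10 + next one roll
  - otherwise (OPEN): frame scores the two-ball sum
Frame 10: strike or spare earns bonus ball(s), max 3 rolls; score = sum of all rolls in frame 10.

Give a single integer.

Frame 1: OPEN (1+1=2). Cumulative: 2
Frame 2: OPEN (3+6=9). Cumulative: 11
Frame 3: STRIKE. 10 + next two rolls (6+3) = 19. Cumulative: 30
Frame 4: OPEN (6+3=9). Cumulative: 39
Frame 5: STRIKE. 10 + next two rolls (0+5) = 15. Cumulative: 54
Frame 6: OPEN (0+5=5). Cumulative: 59
Frame 7: STRIKE. 10 + next two rolls (10+4) = 24. Cumulative: 83

Answer: 15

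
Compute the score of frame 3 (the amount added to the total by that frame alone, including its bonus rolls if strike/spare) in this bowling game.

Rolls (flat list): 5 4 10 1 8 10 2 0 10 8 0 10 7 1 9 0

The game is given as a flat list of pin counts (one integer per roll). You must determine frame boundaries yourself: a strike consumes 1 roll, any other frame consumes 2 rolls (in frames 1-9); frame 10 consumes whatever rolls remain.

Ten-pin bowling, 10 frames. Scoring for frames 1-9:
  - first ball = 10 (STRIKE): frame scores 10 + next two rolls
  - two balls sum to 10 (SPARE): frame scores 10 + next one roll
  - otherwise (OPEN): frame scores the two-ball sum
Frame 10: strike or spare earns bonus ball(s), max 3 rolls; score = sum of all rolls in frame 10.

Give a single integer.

Answer: 9

Derivation:
Frame 1: OPEN (5+4=9). Cumulative: 9
Frame 2: STRIKE. 10 + next two rolls (1+8) = 19. Cumulative: 28
Frame 3: OPEN (1+8=9). Cumulative: 37
Frame 4: STRIKE. 10 + next two rolls (2+0) = 12. Cumulative: 49
Frame 5: OPEN (2+0=2). Cumulative: 51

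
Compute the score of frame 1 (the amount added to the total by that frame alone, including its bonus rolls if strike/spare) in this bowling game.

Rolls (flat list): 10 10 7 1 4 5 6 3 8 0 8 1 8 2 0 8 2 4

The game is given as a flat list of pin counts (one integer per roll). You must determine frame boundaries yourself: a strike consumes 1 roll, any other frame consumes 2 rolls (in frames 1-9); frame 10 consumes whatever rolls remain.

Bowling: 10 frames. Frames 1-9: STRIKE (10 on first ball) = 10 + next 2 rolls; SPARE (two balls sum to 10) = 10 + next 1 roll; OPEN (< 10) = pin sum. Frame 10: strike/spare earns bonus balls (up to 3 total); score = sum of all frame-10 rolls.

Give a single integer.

Answer: 27

Derivation:
Frame 1: STRIKE. 10 + next two rolls (10+7) = 27. Cumulative: 27
Frame 2: STRIKE. 10 + next two rolls (7+1) = 18. Cumulative: 45
Frame 3: OPEN (7+1=8). Cumulative: 53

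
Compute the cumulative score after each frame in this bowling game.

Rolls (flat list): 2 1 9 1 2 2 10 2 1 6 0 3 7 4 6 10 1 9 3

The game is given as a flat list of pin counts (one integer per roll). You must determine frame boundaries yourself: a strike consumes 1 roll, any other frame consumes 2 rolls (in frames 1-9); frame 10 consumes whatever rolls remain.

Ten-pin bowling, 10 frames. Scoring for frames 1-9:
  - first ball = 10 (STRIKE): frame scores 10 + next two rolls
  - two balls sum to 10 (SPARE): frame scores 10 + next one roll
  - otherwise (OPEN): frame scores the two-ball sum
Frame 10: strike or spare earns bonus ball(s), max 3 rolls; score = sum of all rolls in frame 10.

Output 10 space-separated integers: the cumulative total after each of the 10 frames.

Answer: 3 15 19 32 35 41 55 75 95 108

Derivation:
Frame 1: OPEN (2+1=3). Cumulative: 3
Frame 2: SPARE (9+1=10). 10 + next roll (2) = 12. Cumulative: 15
Frame 3: OPEN (2+2=4). Cumulative: 19
Frame 4: STRIKE. 10 + next two rolls (2+1) = 13. Cumulative: 32
Frame 5: OPEN (2+1=3). Cumulative: 35
Frame 6: OPEN (6+0=6). Cumulative: 41
Frame 7: SPARE (3+7=10). 10 + next roll (4) = 14. Cumulative: 55
Frame 8: SPARE (4+6=10). 10 + next roll (10) = 20. Cumulative: 75
Frame 9: STRIKE. 10 + next two rolls (1+9) = 20. Cumulative: 95
Frame 10: SPARE. Sum of all frame-10 rolls (1+9+3) = 13. Cumulative: 108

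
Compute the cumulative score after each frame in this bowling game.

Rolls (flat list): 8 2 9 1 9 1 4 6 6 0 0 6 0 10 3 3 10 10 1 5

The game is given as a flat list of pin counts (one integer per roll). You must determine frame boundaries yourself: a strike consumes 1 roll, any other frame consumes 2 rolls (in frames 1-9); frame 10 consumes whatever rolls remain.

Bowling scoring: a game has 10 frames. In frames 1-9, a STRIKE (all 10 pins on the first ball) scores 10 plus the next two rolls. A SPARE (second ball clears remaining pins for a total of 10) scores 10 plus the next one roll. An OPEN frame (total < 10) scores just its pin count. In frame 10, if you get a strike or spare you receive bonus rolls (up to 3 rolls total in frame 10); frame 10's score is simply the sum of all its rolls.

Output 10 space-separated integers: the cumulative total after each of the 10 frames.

Answer: 19 38 52 68 74 80 93 99 120 136

Derivation:
Frame 1: SPARE (8+2=10). 10 + next roll (9) = 19. Cumulative: 19
Frame 2: SPARE (9+1=10). 10 + next roll (9) = 19. Cumulative: 38
Frame 3: SPARE (9+1=10). 10 + next roll (4) = 14. Cumulative: 52
Frame 4: SPARE (4+6=10). 10 + next roll (6) = 16. Cumulative: 68
Frame 5: OPEN (6+0=6). Cumulative: 74
Frame 6: OPEN (0+6=6). Cumulative: 80
Frame 7: SPARE (0+10=10). 10 + next roll (3) = 13. Cumulative: 93
Frame 8: OPEN (3+3=6). Cumulative: 99
Frame 9: STRIKE. 10 + next two rolls (10+1) = 21. Cumulative: 120
Frame 10: STRIKE. Sum of all frame-10 rolls (10+1+5) = 16. Cumulative: 136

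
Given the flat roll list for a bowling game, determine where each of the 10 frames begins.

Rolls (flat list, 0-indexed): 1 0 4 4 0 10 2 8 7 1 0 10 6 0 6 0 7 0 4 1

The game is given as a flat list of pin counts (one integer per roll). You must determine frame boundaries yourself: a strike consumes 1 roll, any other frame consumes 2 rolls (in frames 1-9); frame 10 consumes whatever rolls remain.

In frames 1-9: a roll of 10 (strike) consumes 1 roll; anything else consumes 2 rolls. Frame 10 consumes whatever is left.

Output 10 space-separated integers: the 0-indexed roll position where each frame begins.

Frame 1 starts at roll index 0: rolls=1,0 (sum=1), consumes 2 rolls
Frame 2 starts at roll index 2: rolls=4,4 (sum=8), consumes 2 rolls
Frame 3 starts at roll index 4: rolls=0,10 (sum=10), consumes 2 rolls
Frame 4 starts at roll index 6: rolls=2,8 (sum=10), consumes 2 rolls
Frame 5 starts at roll index 8: rolls=7,1 (sum=8), consumes 2 rolls
Frame 6 starts at roll index 10: rolls=0,10 (sum=10), consumes 2 rolls
Frame 7 starts at roll index 12: rolls=6,0 (sum=6), consumes 2 rolls
Frame 8 starts at roll index 14: rolls=6,0 (sum=6), consumes 2 rolls
Frame 9 starts at roll index 16: rolls=7,0 (sum=7), consumes 2 rolls
Frame 10 starts at roll index 18: 2 remaining rolls

Answer: 0 2 4 6 8 10 12 14 16 18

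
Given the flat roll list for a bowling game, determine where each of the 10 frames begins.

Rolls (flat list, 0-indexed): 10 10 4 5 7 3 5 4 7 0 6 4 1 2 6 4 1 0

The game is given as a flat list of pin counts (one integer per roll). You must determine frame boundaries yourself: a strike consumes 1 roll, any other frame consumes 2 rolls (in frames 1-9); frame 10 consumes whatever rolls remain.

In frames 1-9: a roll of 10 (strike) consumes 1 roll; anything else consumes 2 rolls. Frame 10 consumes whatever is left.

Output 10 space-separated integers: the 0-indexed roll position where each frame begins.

Frame 1 starts at roll index 0: roll=10 (strike), consumes 1 roll
Frame 2 starts at roll index 1: roll=10 (strike), consumes 1 roll
Frame 3 starts at roll index 2: rolls=4,5 (sum=9), consumes 2 rolls
Frame 4 starts at roll index 4: rolls=7,3 (sum=10), consumes 2 rolls
Frame 5 starts at roll index 6: rolls=5,4 (sum=9), consumes 2 rolls
Frame 6 starts at roll index 8: rolls=7,0 (sum=7), consumes 2 rolls
Frame 7 starts at roll index 10: rolls=6,4 (sum=10), consumes 2 rolls
Frame 8 starts at roll index 12: rolls=1,2 (sum=3), consumes 2 rolls
Frame 9 starts at roll index 14: rolls=6,4 (sum=10), consumes 2 rolls
Frame 10 starts at roll index 16: 2 remaining rolls

Answer: 0 1 2 4 6 8 10 12 14 16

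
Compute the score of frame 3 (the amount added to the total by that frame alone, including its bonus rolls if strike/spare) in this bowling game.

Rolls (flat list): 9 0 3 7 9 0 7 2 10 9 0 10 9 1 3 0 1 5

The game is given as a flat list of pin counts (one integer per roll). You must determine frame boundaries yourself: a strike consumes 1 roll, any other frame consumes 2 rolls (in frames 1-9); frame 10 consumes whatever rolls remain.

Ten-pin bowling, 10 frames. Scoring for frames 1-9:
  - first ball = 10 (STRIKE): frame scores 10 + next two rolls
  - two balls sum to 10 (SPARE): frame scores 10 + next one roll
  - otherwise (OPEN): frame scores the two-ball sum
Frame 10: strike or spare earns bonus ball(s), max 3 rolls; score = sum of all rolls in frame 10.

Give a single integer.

Frame 1: OPEN (9+0=9). Cumulative: 9
Frame 2: SPARE (3+7=10). 10 + next roll (9) = 19. Cumulative: 28
Frame 3: OPEN (9+0=9). Cumulative: 37
Frame 4: OPEN (7+2=9). Cumulative: 46
Frame 5: STRIKE. 10 + next two rolls (9+0) = 19. Cumulative: 65

Answer: 9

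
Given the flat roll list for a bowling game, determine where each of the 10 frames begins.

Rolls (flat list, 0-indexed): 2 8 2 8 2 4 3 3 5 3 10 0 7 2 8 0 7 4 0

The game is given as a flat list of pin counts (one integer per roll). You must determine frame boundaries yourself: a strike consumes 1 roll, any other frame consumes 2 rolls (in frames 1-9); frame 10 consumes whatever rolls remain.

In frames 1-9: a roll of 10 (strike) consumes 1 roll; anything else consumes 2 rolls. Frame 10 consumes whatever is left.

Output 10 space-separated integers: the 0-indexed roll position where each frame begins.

Answer: 0 2 4 6 8 10 11 13 15 17

Derivation:
Frame 1 starts at roll index 0: rolls=2,8 (sum=10), consumes 2 rolls
Frame 2 starts at roll index 2: rolls=2,8 (sum=10), consumes 2 rolls
Frame 3 starts at roll index 4: rolls=2,4 (sum=6), consumes 2 rolls
Frame 4 starts at roll index 6: rolls=3,3 (sum=6), consumes 2 rolls
Frame 5 starts at roll index 8: rolls=5,3 (sum=8), consumes 2 rolls
Frame 6 starts at roll index 10: roll=10 (strike), consumes 1 roll
Frame 7 starts at roll index 11: rolls=0,7 (sum=7), consumes 2 rolls
Frame 8 starts at roll index 13: rolls=2,8 (sum=10), consumes 2 rolls
Frame 9 starts at roll index 15: rolls=0,7 (sum=7), consumes 2 rolls
Frame 10 starts at roll index 17: 2 remaining rolls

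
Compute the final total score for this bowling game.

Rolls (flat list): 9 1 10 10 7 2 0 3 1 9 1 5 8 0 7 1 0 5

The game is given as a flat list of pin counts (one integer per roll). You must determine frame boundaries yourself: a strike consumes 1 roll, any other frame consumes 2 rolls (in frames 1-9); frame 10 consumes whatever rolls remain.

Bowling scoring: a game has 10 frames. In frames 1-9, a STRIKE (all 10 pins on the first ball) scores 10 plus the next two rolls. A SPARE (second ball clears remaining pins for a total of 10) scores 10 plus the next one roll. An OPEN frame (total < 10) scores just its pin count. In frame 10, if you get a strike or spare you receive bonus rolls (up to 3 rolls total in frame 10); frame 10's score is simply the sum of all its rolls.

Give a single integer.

Answer: 116

Derivation:
Frame 1: SPARE (9+1=10). 10 + next roll (10) = 20. Cumulative: 20
Frame 2: STRIKE. 10 + next two rolls (10+7) = 27. Cumulative: 47
Frame 3: STRIKE. 10 + next two rolls (7+2) = 19. Cumulative: 66
Frame 4: OPEN (7+2=9). Cumulative: 75
Frame 5: OPEN (0+3=3). Cumulative: 78
Frame 6: SPARE (1+9=10). 10 + next roll (1) = 11. Cumulative: 89
Frame 7: OPEN (1+5=6). Cumulative: 95
Frame 8: OPEN (8+0=8). Cumulative: 103
Frame 9: OPEN (7+1=8). Cumulative: 111
Frame 10: OPEN. Sum of all frame-10 rolls (0+5) = 5. Cumulative: 116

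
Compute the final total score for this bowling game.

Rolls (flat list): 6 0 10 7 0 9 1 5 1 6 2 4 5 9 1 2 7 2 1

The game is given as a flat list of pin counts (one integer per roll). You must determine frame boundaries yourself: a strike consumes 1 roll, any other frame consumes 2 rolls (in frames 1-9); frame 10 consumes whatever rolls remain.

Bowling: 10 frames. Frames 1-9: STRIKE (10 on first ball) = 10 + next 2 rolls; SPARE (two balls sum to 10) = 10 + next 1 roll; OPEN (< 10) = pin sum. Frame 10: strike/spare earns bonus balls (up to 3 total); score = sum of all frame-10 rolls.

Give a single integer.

Answer: 92

Derivation:
Frame 1: OPEN (6+0=6). Cumulative: 6
Frame 2: STRIKE. 10 + next two rolls (7+0) = 17. Cumulative: 23
Frame 3: OPEN (7+0=7). Cumulative: 30
Frame 4: SPARE (9+1=10). 10 + next roll (5) = 15. Cumulative: 45
Frame 5: OPEN (5+1=6). Cumulative: 51
Frame 6: OPEN (6+2=8). Cumulative: 59
Frame 7: OPEN (4+5=9). Cumulative: 68
Frame 8: SPARE (9+1=10). 10 + next roll (2) = 12. Cumulative: 80
Frame 9: OPEN (2+7=9). Cumulative: 89
Frame 10: OPEN. Sum of all frame-10 rolls (2+1) = 3. Cumulative: 92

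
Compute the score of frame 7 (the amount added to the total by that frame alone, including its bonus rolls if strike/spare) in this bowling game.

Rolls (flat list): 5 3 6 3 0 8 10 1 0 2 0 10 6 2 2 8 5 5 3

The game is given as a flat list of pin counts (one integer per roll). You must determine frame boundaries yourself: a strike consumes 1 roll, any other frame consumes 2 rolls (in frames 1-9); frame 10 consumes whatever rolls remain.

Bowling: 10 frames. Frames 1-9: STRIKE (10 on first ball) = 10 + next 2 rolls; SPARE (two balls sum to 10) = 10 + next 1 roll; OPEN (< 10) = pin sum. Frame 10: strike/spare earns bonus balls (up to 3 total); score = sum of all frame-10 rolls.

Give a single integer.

Answer: 18

Derivation:
Frame 1: OPEN (5+3=8). Cumulative: 8
Frame 2: OPEN (6+3=9). Cumulative: 17
Frame 3: OPEN (0+8=8). Cumulative: 25
Frame 4: STRIKE. 10 + next two rolls (1+0) = 11. Cumulative: 36
Frame 5: OPEN (1+0=1). Cumulative: 37
Frame 6: OPEN (2+0=2). Cumulative: 39
Frame 7: STRIKE. 10 + next two rolls (6+2) = 18. Cumulative: 57
Frame 8: OPEN (6+2=8). Cumulative: 65
Frame 9: SPARE (2+8=10). 10 + next roll (5) = 15. Cumulative: 80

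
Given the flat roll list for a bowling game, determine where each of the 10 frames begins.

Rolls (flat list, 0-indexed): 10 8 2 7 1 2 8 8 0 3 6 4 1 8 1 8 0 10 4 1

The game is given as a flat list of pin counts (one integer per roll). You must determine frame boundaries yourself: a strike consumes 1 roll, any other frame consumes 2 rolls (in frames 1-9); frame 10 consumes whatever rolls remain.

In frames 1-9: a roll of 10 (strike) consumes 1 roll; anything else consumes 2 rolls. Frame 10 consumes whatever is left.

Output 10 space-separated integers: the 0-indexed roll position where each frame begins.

Frame 1 starts at roll index 0: roll=10 (strike), consumes 1 roll
Frame 2 starts at roll index 1: rolls=8,2 (sum=10), consumes 2 rolls
Frame 3 starts at roll index 3: rolls=7,1 (sum=8), consumes 2 rolls
Frame 4 starts at roll index 5: rolls=2,8 (sum=10), consumes 2 rolls
Frame 5 starts at roll index 7: rolls=8,0 (sum=8), consumes 2 rolls
Frame 6 starts at roll index 9: rolls=3,6 (sum=9), consumes 2 rolls
Frame 7 starts at roll index 11: rolls=4,1 (sum=5), consumes 2 rolls
Frame 8 starts at roll index 13: rolls=8,1 (sum=9), consumes 2 rolls
Frame 9 starts at roll index 15: rolls=8,0 (sum=8), consumes 2 rolls
Frame 10 starts at roll index 17: 3 remaining rolls

Answer: 0 1 3 5 7 9 11 13 15 17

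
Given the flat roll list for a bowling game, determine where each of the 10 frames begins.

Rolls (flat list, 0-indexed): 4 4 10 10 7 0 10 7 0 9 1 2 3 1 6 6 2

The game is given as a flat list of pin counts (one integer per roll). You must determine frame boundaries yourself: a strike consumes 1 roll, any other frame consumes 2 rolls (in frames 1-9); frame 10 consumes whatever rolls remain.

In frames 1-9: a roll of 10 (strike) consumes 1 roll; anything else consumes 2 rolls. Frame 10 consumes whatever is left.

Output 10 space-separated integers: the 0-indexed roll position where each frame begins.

Answer: 0 2 3 4 6 7 9 11 13 15

Derivation:
Frame 1 starts at roll index 0: rolls=4,4 (sum=8), consumes 2 rolls
Frame 2 starts at roll index 2: roll=10 (strike), consumes 1 roll
Frame 3 starts at roll index 3: roll=10 (strike), consumes 1 roll
Frame 4 starts at roll index 4: rolls=7,0 (sum=7), consumes 2 rolls
Frame 5 starts at roll index 6: roll=10 (strike), consumes 1 roll
Frame 6 starts at roll index 7: rolls=7,0 (sum=7), consumes 2 rolls
Frame 7 starts at roll index 9: rolls=9,1 (sum=10), consumes 2 rolls
Frame 8 starts at roll index 11: rolls=2,3 (sum=5), consumes 2 rolls
Frame 9 starts at roll index 13: rolls=1,6 (sum=7), consumes 2 rolls
Frame 10 starts at roll index 15: 2 remaining rolls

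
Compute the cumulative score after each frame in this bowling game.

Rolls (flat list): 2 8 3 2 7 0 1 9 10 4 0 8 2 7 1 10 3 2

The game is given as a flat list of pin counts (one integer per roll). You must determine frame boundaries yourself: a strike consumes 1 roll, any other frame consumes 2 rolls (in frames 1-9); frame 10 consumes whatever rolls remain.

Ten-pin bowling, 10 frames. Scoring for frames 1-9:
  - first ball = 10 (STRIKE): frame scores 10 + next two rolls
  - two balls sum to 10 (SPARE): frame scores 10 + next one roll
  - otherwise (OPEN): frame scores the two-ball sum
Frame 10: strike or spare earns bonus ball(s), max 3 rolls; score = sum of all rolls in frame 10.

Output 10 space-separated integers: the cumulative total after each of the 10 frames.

Answer: 13 18 25 45 59 63 80 88 103 108

Derivation:
Frame 1: SPARE (2+8=10). 10 + next roll (3) = 13. Cumulative: 13
Frame 2: OPEN (3+2=5). Cumulative: 18
Frame 3: OPEN (7+0=7). Cumulative: 25
Frame 4: SPARE (1+9=10). 10 + next roll (10) = 20. Cumulative: 45
Frame 5: STRIKE. 10 + next two rolls (4+0) = 14. Cumulative: 59
Frame 6: OPEN (4+0=4). Cumulative: 63
Frame 7: SPARE (8+2=10). 10 + next roll (7) = 17. Cumulative: 80
Frame 8: OPEN (7+1=8). Cumulative: 88
Frame 9: STRIKE. 10 + next two rolls (3+2) = 15. Cumulative: 103
Frame 10: OPEN. Sum of all frame-10 rolls (3+2) = 5. Cumulative: 108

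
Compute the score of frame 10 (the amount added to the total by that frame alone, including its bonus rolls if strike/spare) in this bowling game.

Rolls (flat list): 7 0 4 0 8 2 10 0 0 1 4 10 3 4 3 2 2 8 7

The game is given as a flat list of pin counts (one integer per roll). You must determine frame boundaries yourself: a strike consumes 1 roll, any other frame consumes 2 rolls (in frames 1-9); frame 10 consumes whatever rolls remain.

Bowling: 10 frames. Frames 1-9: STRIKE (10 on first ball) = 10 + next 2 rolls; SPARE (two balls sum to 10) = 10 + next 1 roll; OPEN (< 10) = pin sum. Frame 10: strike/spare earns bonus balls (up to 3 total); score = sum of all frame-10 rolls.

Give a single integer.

Answer: 17

Derivation:
Frame 1: OPEN (7+0=7). Cumulative: 7
Frame 2: OPEN (4+0=4). Cumulative: 11
Frame 3: SPARE (8+2=10). 10 + next roll (10) = 20. Cumulative: 31
Frame 4: STRIKE. 10 + next two rolls (0+0) = 10. Cumulative: 41
Frame 5: OPEN (0+0=0). Cumulative: 41
Frame 6: OPEN (1+4=5). Cumulative: 46
Frame 7: STRIKE. 10 + next two rolls (3+4) = 17. Cumulative: 63
Frame 8: OPEN (3+4=7). Cumulative: 70
Frame 9: OPEN (3+2=5). Cumulative: 75
Frame 10: SPARE. Sum of all frame-10 rolls (2+8+7) = 17. Cumulative: 92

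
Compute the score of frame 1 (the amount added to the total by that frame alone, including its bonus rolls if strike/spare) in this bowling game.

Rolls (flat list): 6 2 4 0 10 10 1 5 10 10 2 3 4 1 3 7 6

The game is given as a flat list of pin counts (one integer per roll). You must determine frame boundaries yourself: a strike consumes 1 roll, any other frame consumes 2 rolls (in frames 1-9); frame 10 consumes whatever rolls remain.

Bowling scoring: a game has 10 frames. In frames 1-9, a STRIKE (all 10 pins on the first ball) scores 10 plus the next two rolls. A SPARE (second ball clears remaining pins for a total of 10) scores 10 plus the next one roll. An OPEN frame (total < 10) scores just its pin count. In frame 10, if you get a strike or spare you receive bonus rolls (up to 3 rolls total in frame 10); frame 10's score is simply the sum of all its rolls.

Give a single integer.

Frame 1: OPEN (6+2=8). Cumulative: 8
Frame 2: OPEN (4+0=4). Cumulative: 12
Frame 3: STRIKE. 10 + next two rolls (10+1) = 21. Cumulative: 33

Answer: 8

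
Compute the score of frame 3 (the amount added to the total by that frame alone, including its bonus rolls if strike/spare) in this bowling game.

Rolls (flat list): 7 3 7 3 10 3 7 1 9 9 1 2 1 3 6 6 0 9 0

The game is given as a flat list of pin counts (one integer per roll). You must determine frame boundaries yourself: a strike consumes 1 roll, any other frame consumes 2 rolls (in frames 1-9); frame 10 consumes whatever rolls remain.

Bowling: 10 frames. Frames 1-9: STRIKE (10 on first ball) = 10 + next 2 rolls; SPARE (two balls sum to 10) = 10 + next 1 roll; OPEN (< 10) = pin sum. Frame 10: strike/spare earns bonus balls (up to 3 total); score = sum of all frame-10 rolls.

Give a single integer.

Frame 1: SPARE (7+3=10). 10 + next roll (7) = 17. Cumulative: 17
Frame 2: SPARE (7+3=10). 10 + next roll (10) = 20. Cumulative: 37
Frame 3: STRIKE. 10 + next two rolls (3+7) = 20. Cumulative: 57
Frame 4: SPARE (3+7=10). 10 + next roll (1) = 11. Cumulative: 68
Frame 5: SPARE (1+9=10). 10 + next roll (9) = 19. Cumulative: 87

Answer: 20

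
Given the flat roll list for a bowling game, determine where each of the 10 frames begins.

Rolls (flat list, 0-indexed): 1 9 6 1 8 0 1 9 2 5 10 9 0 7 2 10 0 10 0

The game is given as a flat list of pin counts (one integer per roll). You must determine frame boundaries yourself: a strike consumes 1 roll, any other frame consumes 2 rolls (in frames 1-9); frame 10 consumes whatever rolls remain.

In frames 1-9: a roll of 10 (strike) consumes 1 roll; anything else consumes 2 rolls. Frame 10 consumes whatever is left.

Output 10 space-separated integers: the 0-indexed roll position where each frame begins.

Answer: 0 2 4 6 8 10 11 13 15 16

Derivation:
Frame 1 starts at roll index 0: rolls=1,9 (sum=10), consumes 2 rolls
Frame 2 starts at roll index 2: rolls=6,1 (sum=7), consumes 2 rolls
Frame 3 starts at roll index 4: rolls=8,0 (sum=8), consumes 2 rolls
Frame 4 starts at roll index 6: rolls=1,9 (sum=10), consumes 2 rolls
Frame 5 starts at roll index 8: rolls=2,5 (sum=7), consumes 2 rolls
Frame 6 starts at roll index 10: roll=10 (strike), consumes 1 roll
Frame 7 starts at roll index 11: rolls=9,0 (sum=9), consumes 2 rolls
Frame 8 starts at roll index 13: rolls=7,2 (sum=9), consumes 2 rolls
Frame 9 starts at roll index 15: roll=10 (strike), consumes 1 roll
Frame 10 starts at roll index 16: 3 remaining rolls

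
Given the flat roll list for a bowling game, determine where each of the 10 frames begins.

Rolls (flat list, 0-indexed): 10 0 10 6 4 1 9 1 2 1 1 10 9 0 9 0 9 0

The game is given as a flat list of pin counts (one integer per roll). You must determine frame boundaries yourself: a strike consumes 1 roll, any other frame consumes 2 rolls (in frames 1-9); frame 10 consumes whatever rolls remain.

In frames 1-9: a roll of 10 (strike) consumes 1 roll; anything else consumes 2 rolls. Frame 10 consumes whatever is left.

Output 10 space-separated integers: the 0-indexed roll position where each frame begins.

Frame 1 starts at roll index 0: roll=10 (strike), consumes 1 roll
Frame 2 starts at roll index 1: rolls=0,10 (sum=10), consumes 2 rolls
Frame 3 starts at roll index 3: rolls=6,4 (sum=10), consumes 2 rolls
Frame 4 starts at roll index 5: rolls=1,9 (sum=10), consumes 2 rolls
Frame 5 starts at roll index 7: rolls=1,2 (sum=3), consumes 2 rolls
Frame 6 starts at roll index 9: rolls=1,1 (sum=2), consumes 2 rolls
Frame 7 starts at roll index 11: roll=10 (strike), consumes 1 roll
Frame 8 starts at roll index 12: rolls=9,0 (sum=9), consumes 2 rolls
Frame 9 starts at roll index 14: rolls=9,0 (sum=9), consumes 2 rolls
Frame 10 starts at roll index 16: 2 remaining rolls

Answer: 0 1 3 5 7 9 11 12 14 16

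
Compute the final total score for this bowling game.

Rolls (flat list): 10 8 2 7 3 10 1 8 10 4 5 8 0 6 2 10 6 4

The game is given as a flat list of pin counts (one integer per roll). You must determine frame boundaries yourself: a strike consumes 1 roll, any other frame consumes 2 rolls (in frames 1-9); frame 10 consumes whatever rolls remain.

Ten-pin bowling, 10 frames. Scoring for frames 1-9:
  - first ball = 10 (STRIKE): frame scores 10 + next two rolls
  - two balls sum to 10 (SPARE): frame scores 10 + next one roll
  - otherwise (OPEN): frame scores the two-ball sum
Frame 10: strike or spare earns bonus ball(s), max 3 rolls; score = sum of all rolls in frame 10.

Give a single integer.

Answer: 149

Derivation:
Frame 1: STRIKE. 10 + next two rolls (8+2) = 20. Cumulative: 20
Frame 2: SPARE (8+2=10). 10 + next roll (7) = 17. Cumulative: 37
Frame 3: SPARE (7+3=10). 10 + next roll (10) = 20. Cumulative: 57
Frame 4: STRIKE. 10 + next two rolls (1+8) = 19. Cumulative: 76
Frame 5: OPEN (1+8=9). Cumulative: 85
Frame 6: STRIKE. 10 + next two rolls (4+5) = 19. Cumulative: 104
Frame 7: OPEN (4+5=9). Cumulative: 113
Frame 8: OPEN (8+0=8). Cumulative: 121
Frame 9: OPEN (6+2=8). Cumulative: 129
Frame 10: STRIKE. Sum of all frame-10 rolls (10+6+4) = 20. Cumulative: 149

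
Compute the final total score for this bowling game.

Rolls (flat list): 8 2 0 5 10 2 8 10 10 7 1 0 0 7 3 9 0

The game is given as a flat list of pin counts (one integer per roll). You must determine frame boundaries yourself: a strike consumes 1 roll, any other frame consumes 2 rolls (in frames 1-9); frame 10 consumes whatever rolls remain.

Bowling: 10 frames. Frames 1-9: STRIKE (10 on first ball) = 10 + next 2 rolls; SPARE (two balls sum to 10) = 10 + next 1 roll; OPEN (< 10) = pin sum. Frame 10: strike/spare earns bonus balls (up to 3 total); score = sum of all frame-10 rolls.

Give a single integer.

Answer: 136

Derivation:
Frame 1: SPARE (8+2=10). 10 + next roll (0) = 10. Cumulative: 10
Frame 2: OPEN (0+5=5). Cumulative: 15
Frame 3: STRIKE. 10 + next two rolls (2+8) = 20. Cumulative: 35
Frame 4: SPARE (2+8=10). 10 + next roll (10) = 20. Cumulative: 55
Frame 5: STRIKE. 10 + next two rolls (10+7) = 27. Cumulative: 82
Frame 6: STRIKE. 10 + next two rolls (7+1) = 18. Cumulative: 100
Frame 7: OPEN (7+1=8). Cumulative: 108
Frame 8: OPEN (0+0=0). Cumulative: 108
Frame 9: SPARE (7+3=10). 10 + next roll (9) = 19. Cumulative: 127
Frame 10: OPEN. Sum of all frame-10 rolls (9+0) = 9. Cumulative: 136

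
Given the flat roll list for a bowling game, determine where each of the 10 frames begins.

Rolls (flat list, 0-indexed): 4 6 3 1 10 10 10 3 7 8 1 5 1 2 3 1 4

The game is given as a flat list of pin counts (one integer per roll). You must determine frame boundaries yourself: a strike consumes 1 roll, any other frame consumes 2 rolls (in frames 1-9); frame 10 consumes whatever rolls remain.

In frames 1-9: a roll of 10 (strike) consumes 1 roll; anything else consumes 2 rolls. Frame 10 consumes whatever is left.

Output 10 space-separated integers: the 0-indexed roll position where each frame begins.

Frame 1 starts at roll index 0: rolls=4,6 (sum=10), consumes 2 rolls
Frame 2 starts at roll index 2: rolls=3,1 (sum=4), consumes 2 rolls
Frame 3 starts at roll index 4: roll=10 (strike), consumes 1 roll
Frame 4 starts at roll index 5: roll=10 (strike), consumes 1 roll
Frame 5 starts at roll index 6: roll=10 (strike), consumes 1 roll
Frame 6 starts at roll index 7: rolls=3,7 (sum=10), consumes 2 rolls
Frame 7 starts at roll index 9: rolls=8,1 (sum=9), consumes 2 rolls
Frame 8 starts at roll index 11: rolls=5,1 (sum=6), consumes 2 rolls
Frame 9 starts at roll index 13: rolls=2,3 (sum=5), consumes 2 rolls
Frame 10 starts at roll index 15: 2 remaining rolls

Answer: 0 2 4 5 6 7 9 11 13 15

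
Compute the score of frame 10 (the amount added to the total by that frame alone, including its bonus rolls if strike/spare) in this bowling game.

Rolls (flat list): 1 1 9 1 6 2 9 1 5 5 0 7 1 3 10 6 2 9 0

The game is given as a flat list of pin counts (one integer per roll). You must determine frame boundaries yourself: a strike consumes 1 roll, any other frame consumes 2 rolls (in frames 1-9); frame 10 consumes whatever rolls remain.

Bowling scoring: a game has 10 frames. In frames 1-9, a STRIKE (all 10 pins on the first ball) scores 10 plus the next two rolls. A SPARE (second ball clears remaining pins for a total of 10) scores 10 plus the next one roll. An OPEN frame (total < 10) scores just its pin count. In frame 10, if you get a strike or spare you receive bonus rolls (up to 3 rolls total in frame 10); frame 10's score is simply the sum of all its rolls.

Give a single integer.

Answer: 9

Derivation:
Frame 1: OPEN (1+1=2). Cumulative: 2
Frame 2: SPARE (9+1=10). 10 + next roll (6) = 16. Cumulative: 18
Frame 3: OPEN (6+2=8). Cumulative: 26
Frame 4: SPARE (9+1=10). 10 + next roll (5) = 15. Cumulative: 41
Frame 5: SPARE (5+5=10). 10 + next roll (0) = 10. Cumulative: 51
Frame 6: OPEN (0+7=7). Cumulative: 58
Frame 7: OPEN (1+3=4). Cumulative: 62
Frame 8: STRIKE. 10 + next two rolls (6+2) = 18. Cumulative: 80
Frame 9: OPEN (6+2=8). Cumulative: 88
Frame 10: OPEN. Sum of all frame-10 rolls (9+0) = 9. Cumulative: 97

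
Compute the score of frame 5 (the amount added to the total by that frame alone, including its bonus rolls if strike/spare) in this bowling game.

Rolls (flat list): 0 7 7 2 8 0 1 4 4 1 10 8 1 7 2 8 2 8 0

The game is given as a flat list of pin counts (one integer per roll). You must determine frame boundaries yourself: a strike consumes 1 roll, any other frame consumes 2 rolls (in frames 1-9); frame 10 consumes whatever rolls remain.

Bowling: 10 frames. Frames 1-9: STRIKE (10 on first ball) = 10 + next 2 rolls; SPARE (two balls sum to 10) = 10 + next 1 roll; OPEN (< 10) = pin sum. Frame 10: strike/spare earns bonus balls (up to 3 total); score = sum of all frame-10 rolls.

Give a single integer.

Frame 1: OPEN (0+7=7). Cumulative: 7
Frame 2: OPEN (7+2=9). Cumulative: 16
Frame 3: OPEN (8+0=8). Cumulative: 24
Frame 4: OPEN (1+4=5). Cumulative: 29
Frame 5: OPEN (4+1=5). Cumulative: 34
Frame 6: STRIKE. 10 + next two rolls (8+1) = 19. Cumulative: 53
Frame 7: OPEN (8+1=9). Cumulative: 62

Answer: 5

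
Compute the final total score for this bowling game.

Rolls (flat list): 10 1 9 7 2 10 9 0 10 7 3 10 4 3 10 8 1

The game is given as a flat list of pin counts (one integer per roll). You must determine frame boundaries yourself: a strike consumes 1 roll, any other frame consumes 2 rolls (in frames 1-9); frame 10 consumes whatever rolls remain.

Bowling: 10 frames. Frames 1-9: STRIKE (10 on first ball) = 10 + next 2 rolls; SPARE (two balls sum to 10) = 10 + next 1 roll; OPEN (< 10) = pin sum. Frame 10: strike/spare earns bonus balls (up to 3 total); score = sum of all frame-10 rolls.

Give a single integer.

Answer: 157

Derivation:
Frame 1: STRIKE. 10 + next two rolls (1+9) = 20. Cumulative: 20
Frame 2: SPARE (1+9=10). 10 + next roll (7) = 17. Cumulative: 37
Frame 3: OPEN (7+2=9). Cumulative: 46
Frame 4: STRIKE. 10 + next two rolls (9+0) = 19. Cumulative: 65
Frame 5: OPEN (9+0=9). Cumulative: 74
Frame 6: STRIKE. 10 + next two rolls (7+3) = 20. Cumulative: 94
Frame 7: SPARE (7+3=10). 10 + next roll (10) = 20. Cumulative: 114
Frame 8: STRIKE. 10 + next two rolls (4+3) = 17. Cumulative: 131
Frame 9: OPEN (4+3=7). Cumulative: 138
Frame 10: STRIKE. Sum of all frame-10 rolls (10+8+1) = 19. Cumulative: 157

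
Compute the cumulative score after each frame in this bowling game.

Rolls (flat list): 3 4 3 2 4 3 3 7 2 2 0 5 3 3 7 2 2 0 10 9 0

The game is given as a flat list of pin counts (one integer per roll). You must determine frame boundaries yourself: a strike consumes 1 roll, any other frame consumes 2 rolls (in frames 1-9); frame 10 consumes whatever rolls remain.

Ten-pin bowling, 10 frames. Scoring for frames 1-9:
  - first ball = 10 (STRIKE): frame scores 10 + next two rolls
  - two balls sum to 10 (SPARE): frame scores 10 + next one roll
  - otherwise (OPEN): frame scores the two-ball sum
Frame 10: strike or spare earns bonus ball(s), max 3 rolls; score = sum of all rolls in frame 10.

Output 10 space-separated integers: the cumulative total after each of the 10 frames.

Frame 1: OPEN (3+4=7). Cumulative: 7
Frame 2: OPEN (3+2=5). Cumulative: 12
Frame 3: OPEN (4+3=7). Cumulative: 19
Frame 4: SPARE (3+7=10). 10 + next roll (2) = 12. Cumulative: 31
Frame 5: OPEN (2+2=4). Cumulative: 35
Frame 6: OPEN (0+5=5). Cumulative: 40
Frame 7: OPEN (3+3=6). Cumulative: 46
Frame 8: OPEN (7+2=9). Cumulative: 55
Frame 9: OPEN (2+0=2). Cumulative: 57
Frame 10: STRIKE. Sum of all frame-10 rolls (10+9+0) = 19. Cumulative: 76

Answer: 7 12 19 31 35 40 46 55 57 76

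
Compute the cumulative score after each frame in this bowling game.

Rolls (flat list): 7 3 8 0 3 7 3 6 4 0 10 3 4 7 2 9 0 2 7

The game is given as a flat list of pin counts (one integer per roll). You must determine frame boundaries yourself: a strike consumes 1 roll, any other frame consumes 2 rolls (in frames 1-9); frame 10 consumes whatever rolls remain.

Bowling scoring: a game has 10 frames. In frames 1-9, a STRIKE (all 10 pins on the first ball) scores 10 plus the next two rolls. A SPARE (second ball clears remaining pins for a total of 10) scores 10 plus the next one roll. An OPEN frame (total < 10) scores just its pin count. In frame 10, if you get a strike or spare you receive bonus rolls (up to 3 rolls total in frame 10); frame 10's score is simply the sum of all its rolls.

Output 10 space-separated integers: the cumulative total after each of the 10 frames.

Frame 1: SPARE (7+3=10). 10 + next roll (8) = 18. Cumulative: 18
Frame 2: OPEN (8+0=8). Cumulative: 26
Frame 3: SPARE (3+7=10). 10 + next roll (3) = 13. Cumulative: 39
Frame 4: OPEN (3+6=9). Cumulative: 48
Frame 5: OPEN (4+0=4). Cumulative: 52
Frame 6: STRIKE. 10 + next two rolls (3+4) = 17. Cumulative: 69
Frame 7: OPEN (3+4=7). Cumulative: 76
Frame 8: OPEN (7+2=9). Cumulative: 85
Frame 9: OPEN (9+0=9). Cumulative: 94
Frame 10: OPEN. Sum of all frame-10 rolls (2+7) = 9. Cumulative: 103

Answer: 18 26 39 48 52 69 76 85 94 103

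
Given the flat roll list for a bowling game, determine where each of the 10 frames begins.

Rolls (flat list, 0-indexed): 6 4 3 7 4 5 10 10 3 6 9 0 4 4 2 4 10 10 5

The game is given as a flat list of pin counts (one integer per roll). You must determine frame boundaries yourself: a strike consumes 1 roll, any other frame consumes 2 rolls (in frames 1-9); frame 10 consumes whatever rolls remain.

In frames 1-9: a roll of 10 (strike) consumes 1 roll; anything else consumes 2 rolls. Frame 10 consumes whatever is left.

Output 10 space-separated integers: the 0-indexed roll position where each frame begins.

Answer: 0 2 4 6 7 8 10 12 14 16

Derivation:
Frame 1 starts at roll index 0: rolls=6,4 (sum=10), consumes 2 rolls
Frame 2 starts at roll index 2: rolls=3,7 (sum=10), consumes 2 rolls
Frame 3 starts at roll index 4: rolls=4,5 (sum=9), consumes 2 rolls
Frame 4 starts at roll index 6: roll=10 (strike), consumes 1 roll
Frame 5 starts at roll index 7: roll=10 (strike), consumes 1 roll
Frame 6 starts at roll index 8: rolls=3,6 (sum=9), consumes 2 rolls
Frame 7 starts at roll index 10: rolls=9,0 (sum=9), consumes 2 rolls
Frame 8 starts at roll index 12: rolls=4,4 (sum=8), consumes 2 rolls
Frame 9 starts at roll index 14: rolls=2,4 (sum=6), consumes 2 rolls
Frame 10 starts at roll index 16: 3 remaining rolls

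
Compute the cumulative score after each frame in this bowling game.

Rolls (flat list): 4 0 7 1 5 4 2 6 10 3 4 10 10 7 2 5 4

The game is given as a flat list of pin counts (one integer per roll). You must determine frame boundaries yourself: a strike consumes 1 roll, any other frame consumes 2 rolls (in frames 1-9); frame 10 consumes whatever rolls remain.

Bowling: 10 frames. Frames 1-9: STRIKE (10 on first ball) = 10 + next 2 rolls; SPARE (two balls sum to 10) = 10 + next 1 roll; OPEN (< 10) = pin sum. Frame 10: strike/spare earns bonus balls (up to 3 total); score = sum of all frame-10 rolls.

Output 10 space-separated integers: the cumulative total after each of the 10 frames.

Answer: 4 12 21 29 46 53 80 99 108 117

Derivation:
Frame 1: OPEN (4+0=4). Cumulative: 4
Frame 2: OPEN (7+1=8). Cumulative: 12
Frame 3: OPEN (5+4=9). Cumulative: 21
Frame 4: OPEN (2+6=8). Cumulative: 29
Frame 5: STRIKE. 10 + next two rolls (3+4) = 17. Cumulative: 46
Frame 6: OPEN (3+4=7). Cumulative: 53
Frame 7: STRIKE. 10 + next two rolls (10+7) = 27. Cumulative: 80
Frame 8: STRIKE. 10 + next two rolls (7+2) = 19. Cumulative: 99
Frame 9: OPEN (7+2=9). Cumulative: 108
Frame 10: OPEN. Sum of all frame-10 rolls (5+4) = 9. Cumulative: 117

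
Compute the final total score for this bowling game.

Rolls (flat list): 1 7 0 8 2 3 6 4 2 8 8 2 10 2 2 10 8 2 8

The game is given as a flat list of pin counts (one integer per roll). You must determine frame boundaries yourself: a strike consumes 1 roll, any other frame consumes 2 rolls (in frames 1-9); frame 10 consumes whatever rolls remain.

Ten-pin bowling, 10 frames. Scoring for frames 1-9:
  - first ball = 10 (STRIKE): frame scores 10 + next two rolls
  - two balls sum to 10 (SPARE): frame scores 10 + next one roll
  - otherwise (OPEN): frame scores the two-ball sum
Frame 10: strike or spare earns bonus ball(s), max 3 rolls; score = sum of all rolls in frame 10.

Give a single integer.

Frame 1: OPEN (1+7=8). Cumulative: 8
Frame 2: OPEN (0+8=8). Cumulative: 16
Frame 3: OPEN (2+3=5). Cumulative: 21
Frame 4: SPARE (6+4=10). 10 + next roll (2) = 12. Cumulative: 33
Frame 5: SPARE (2+8=10). 10 + next roll (8) = 18. Cumulative: 51
Frame 6: SPARE (8+2=10). 10 + next roll (10) = 20. Cumulative: 71
Frame 7: STRIKE. 10 + next two rolls (2+2) = 14. Cumulative: 85
Frame 8: OPEN (2+2=4). Cumulative: 89
Frame 9: STRIKE. 10 + next two rolls (8+2) = 20. Cumulative: 109
Frame 10: SPARE. Sum of all frame-10 rolls (8+2+8) = 18. Cumulative: 127

Answer: 127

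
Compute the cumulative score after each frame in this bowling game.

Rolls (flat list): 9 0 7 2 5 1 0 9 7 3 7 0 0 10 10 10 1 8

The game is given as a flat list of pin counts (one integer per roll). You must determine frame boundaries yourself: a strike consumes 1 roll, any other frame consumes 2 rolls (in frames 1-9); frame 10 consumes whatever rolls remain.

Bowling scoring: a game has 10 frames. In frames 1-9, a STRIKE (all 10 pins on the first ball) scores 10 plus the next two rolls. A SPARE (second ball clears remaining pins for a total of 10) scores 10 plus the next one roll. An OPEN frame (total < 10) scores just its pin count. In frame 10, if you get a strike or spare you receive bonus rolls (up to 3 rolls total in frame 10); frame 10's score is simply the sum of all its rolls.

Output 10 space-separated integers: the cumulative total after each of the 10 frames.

Answer: 9 18 24 33 50 57 77 98 117 126

Derivation:
Frame 1: OPEN (9+0=9). Cumulative: 9
Frame 2: OPEN (7+2=9). Cumulative: 18
Frame 3: OPEN (5+1=6). Cumulative: 24
Frame 4: OPEN (0+9=9). Cumulative: 33
Frame 5: SPARE (7+3=10). 10 + next roll (7) = 17. Cumulative: 50
Frame 6: OPEN (7+0=7). Cumulative: 57
Frame 7: SPARE (0+10=10). 10 + next roll (10) = 20. Cumulative: 77
Frame 8: STRIKE. 10 + next two rolls (10+1) = 21. Cumulative: 98
Frame 9: STRIKE. 10 + next two rolls (1+8) = 19. Cumulative: 117
Frame 10: OPEN. Sum of all frame-10 rolls (1+8) = 9. Cumulative: 126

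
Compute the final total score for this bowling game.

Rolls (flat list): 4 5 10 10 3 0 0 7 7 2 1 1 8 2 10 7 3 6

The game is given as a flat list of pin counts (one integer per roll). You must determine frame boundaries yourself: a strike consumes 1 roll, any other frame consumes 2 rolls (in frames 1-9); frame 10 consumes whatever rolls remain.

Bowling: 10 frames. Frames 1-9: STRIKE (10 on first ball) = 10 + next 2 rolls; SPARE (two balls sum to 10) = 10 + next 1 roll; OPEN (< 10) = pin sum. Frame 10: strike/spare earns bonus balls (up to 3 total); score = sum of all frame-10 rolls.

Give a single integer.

Frame 1: OPEN (4+5=9). Cumulative: 9
Frame 2: STRIKE. 10 + next two rolls (10+3) = 23. Cumulative: 32
Frame 3: STRIKE. 10 + next two rolls (3+0) = 13. Cumulative: 45
Frame 4: OPEN (3+0=3). Cumulative: 48
Frame 5: OPEN (0+7=7). Cumulative: 55
Frame 6: OPEN (7+2=9). Cumulative: 64
Frame 7: OPEN (1+1=2). Cumulative: 66
Frame 8: SPARE (8+2=10). 10 + next roll (10) = 20. Cumulative: 86
Frame 9: STRIKE. 10 + next two rolls (7+3) = 20. Cumulative: 106
Frame 10: SPARE. Sum of all frame-10 rolls (7+3+6) = 16. Cumulative: 122

Answer: 122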